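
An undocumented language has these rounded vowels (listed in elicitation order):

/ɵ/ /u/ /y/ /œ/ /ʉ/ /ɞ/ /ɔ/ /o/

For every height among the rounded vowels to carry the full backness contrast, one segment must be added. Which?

/ø/

height            front     central   back    
high              y         ʉ         u       
high-mid          —         ɵ         o       
low-mid           œ         ɞ         ɔ       
The high-mid row has no front member, so the gap is the high-mid front rounded vowel /ø/.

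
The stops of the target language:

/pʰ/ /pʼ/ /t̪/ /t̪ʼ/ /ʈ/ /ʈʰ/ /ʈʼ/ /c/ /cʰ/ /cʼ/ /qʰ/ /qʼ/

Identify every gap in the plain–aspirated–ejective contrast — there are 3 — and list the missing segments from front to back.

bilabial: plain —, aspirated /pʰ/, ejective /pʼ/.
dental: plain /t̪/, aspirated —, ejective /t̪ʼ/.
retroflex: plain /ʈ/, aspirated /ʈʰ/, ejective /ʈʼ/.
palatal: plain /c/, aspirated /cʰ/, ejective /cʼ/.
uvular: plain —, aspirated /qʰ/, ejective /qʼ/.
Gaps, from front to back: bilabial lacks plain (/p/); dental lacks aspirated (/t̪ʰ/); uvular lacks plain (/q/).

/p/, /t̪ʰ/, /q/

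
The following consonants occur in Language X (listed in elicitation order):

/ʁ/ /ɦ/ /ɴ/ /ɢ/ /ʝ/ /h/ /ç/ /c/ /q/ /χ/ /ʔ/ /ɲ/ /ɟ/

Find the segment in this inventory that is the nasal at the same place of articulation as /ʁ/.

/ɴ/

/ʁ/ is a voiced uvular fricative.
The nasal at the same place is an uvular nasal — in this inventory, /ɴ/.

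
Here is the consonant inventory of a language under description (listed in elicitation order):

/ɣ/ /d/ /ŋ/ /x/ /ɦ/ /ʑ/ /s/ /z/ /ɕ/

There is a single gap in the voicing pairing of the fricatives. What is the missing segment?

Voiceless: /s/ (alveolar), /ɕ/ (alveolo-palatal), /x/ (velar).
Voiced: /z/ (alveolar), /ʑ/ (alveolo-palatal), /ɣ/ (velar), /ɦ/ (glottal).
The glottal row has no voiceless member, so the gap is the voiceless glottal fricative /h/.

/h/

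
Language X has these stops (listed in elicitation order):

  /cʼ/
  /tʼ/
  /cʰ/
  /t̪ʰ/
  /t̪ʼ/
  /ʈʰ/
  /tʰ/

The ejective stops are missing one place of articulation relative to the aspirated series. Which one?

retroflex

Aspirated: /t̪ʰ/ (dental), /tʰ/ (alveolar), /ʈʰ/ (retroflex), /cʰ/ (palatal).
Ejective: /t̪ʼ/ (dental), /tʼ/ (alveolar), /cʼ/ (palatal).
Every place of articulation has an ejective member except retroflex, where /ʈʼ/ would be expected.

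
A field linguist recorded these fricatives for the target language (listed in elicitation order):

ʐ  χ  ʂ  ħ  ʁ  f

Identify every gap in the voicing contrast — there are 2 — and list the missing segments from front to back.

labiodental: voiceless /f/, voiced —.
retroflex: voiceless /ʂ/, voiced /ʐ/.
uvular: voiceless /χ/, voiced /ʁ/.
pharyngeal: voiceless /ħ/, voiced —.
Gaps, from front to back: labiodental lacks voiced (/v/); pharyngeal lacks voiced (/ʕ/).

/v/, /ʕ/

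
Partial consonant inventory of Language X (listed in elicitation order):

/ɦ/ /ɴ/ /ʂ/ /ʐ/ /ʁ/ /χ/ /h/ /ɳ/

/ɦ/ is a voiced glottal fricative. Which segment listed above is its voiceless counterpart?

/h/

The voiceless counterpart is a voiceless glottal fricative — in this inventory, /h/.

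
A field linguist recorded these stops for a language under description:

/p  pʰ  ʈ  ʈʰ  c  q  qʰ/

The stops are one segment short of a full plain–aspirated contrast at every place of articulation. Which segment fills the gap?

Plain: /p/ (bilabial), /ʈ/ (retroflex), /c/ (palatal), /q/ (uvular).
Aspirated: /pʰ/ (bilabial), /ʈʰ/ (retroflex), /qʰ/ (uvular).
The palatal row has no aspirated member, so the gap is the aspirated palatal stop /cʰ/.

/cʰ/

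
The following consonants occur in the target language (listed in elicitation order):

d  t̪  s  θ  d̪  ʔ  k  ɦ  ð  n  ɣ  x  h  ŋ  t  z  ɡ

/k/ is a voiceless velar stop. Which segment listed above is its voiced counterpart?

/ɡ/

The voiced counterpart is a voiced velar stop — in this inventory, /ɡ/.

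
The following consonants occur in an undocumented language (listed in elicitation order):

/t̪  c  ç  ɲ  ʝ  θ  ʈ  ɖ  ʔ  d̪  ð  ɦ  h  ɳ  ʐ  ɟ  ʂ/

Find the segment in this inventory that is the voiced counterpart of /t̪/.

/t̪/ is a voiceless dental stop.
The voiced counterpart is a voiced dental stop — in this inventory, /d̪/.

/d̪/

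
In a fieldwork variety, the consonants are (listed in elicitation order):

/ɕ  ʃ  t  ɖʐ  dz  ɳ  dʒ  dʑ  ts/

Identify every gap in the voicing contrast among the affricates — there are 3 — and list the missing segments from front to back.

Voiceless: /ts/ (alveolar).
Voiced: /dz/ (alveolar), /dʒ/ (postalveolar), /ɖʐ/ (retroflex), /dʑ/ (alveolo-palatal).
Gaps, from front to back: postalveolar lacks voiceless (/tʃ/); retroflex lacks voiceless (/ʈʂ/); alveolo-palatal lacks voiceless (/tɕ/).

/tʃ/, /ʈʂ/, /tɕ/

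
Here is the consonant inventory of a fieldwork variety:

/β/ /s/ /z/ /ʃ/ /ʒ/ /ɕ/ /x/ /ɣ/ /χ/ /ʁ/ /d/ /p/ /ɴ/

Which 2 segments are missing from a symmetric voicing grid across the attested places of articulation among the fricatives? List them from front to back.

place of articulation  voiceless  voiced  
bilabial          —         β       
alveolar          s         z       
postalveolar      ʃ         ʒ       
alveolo-palatal   ɕ         —       
velar             x         ɣ       
uvular            χ         ʁ       
Gaps, from front to back: bilabial lacks voiceless (/ɸ/); alveolo-palatal lacks voiced (/ʑ/).

/ɸ/, /ʑ/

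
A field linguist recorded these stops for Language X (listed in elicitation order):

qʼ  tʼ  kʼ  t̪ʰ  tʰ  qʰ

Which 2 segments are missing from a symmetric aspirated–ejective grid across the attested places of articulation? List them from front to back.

/t̪ʼ/, /kʰ/

place of articulation  aspirated  ejective
dental            t̪ʰ       —       
alveolar          tʰ        tʼ      
velar             —         kʼ      
uvular            qʰ        qʼ      
Gaps, from front to back: dental lacks ejective (/t̪ʼ/); velar lacks aspirated (/kʰ/).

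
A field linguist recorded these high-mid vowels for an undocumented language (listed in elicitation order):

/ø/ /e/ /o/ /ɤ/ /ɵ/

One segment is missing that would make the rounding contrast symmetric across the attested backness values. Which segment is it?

Unrounded: /e/ (front), /ɤ/ (back).
Rounded: /ø/ (front), /ɵ/ (central), /o/ (back).
The central row has no unrounded member, so the gap is the central unrounded vowel /ɘ/.

/ɘ/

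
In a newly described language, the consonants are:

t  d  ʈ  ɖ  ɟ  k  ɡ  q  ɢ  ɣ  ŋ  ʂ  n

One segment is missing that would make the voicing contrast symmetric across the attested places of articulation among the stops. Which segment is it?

place of articulation  voiceless  voiced  
alveolar          t         d       
retroflex         ʈ         ɖ       
palatal           —         ɟ       
velar             k         ɡ       
uvular            q         ɢ       
The palatal row has no voiceless member, so the gap is the voiceless palatal stop /c/.

/c/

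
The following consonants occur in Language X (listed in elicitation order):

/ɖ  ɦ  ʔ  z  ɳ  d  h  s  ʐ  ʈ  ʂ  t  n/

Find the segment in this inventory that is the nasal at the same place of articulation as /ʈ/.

/ɳ/

/ʈ/ is a voiceless retroflex stop.
The nasal at the same place is a retroflex nasal — in this inventory, /ɳ/.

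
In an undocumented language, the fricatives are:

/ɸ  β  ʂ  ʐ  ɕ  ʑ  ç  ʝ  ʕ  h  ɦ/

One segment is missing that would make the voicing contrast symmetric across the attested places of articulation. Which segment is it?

/ħ/

bilabial: voiceless /ɸ/, voiced /β/.
retroflex: voiceless /ʂ/, voiced /ʐ/.
alveolo-palatal: voiceless /ɕ/, voiced /ʑ/.
palatal: voiceless /ç/, voiced /ʝ/.
pharyngeal: voiceless —, voiced /ʕ/.
glottal: voiceless /h/, voiced /ɦ/.
The pharyngeal row has no voiceless member, so the gap is the voiceless pharyngeal fricative /ħ/.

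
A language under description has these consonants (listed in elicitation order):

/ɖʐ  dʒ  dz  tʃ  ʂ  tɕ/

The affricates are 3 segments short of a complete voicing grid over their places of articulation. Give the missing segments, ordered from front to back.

/ts/, /ʈʂ/, /dʑ/

alveolar: voiceless —, voiced /dz/.
postalveolar: voiceless /tʃ/, voiced /dʒ/.
retroflex: voiceless —, voiced /ɖʐ/.
alveolo-palatal: voiceless /tɕ/, voiced —.
Gaps, from front to back: alveolar lacks voiceless (/ts/); retroflex lacks voiceless (/ʈʂ/); alveolo-palatal lacks voiced (/dʑ/).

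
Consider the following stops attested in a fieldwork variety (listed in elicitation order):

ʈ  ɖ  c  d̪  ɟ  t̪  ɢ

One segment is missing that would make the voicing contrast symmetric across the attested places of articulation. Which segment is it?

place of articulation  voiceless  voiced  
dental            t̪        d̪      
retroflex         ʈ         ɖ       
palatal           c         ɟ       
uvular            —         ɢ       
The uvular row has no voiceless member, so the gap is the voiceless uvular stop /q/.

/q/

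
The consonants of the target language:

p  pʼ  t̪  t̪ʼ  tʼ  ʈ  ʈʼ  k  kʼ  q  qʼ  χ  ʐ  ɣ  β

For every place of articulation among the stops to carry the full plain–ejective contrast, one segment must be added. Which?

/t/

place of articulation  plain     ejective
bilabial          p         pʼ      
dental            t̪        t̪ʼ     
alveolar          —         tʼ      
retroflex         ʈ         ʈʼ      
velar             k         kʼ      
uvular            q         qʼ      
The alveolar row has no plain member, so the gap is the plain alveolar stop /t/.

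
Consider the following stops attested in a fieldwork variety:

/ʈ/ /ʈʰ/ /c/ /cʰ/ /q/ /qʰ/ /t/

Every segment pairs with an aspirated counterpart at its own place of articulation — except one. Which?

/t/

Retroflex: /ʈ/ ~ /ʈʰ/
Palatal: /c/ ~ /cʰ/
Uvular: /q/ ~ /qʰ/
Alveolar: only /t/ (plain); no aspirated partner.
So /t/ is the unpaired segment.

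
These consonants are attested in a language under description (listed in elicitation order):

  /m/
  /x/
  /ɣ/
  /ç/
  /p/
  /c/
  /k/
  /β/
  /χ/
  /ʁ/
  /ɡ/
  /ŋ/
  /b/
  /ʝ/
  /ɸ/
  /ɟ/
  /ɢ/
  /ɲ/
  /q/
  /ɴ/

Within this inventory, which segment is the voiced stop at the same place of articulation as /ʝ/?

/ɟ/

/ʝ/ is a voiced palatal fricative.
The voiced stop at the same place is a voiced palatal stop — in this inventory, /ɟ/.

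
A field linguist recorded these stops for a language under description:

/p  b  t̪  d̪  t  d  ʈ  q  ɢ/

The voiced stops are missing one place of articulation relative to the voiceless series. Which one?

bilabial: voiceless /p/, voiced /b/.
dental: voiceless /t̪/, voiced /d̪/.
alveolar: voiceless /t/, voiced /d/.
retroflex: voiceless /ʈ/, voiced —.
uvular: voiceless /q/, voiced /ɢ/.
Every place of articulation has a voiced member except retroflex, where /ɖ/ would be expected.

retroflex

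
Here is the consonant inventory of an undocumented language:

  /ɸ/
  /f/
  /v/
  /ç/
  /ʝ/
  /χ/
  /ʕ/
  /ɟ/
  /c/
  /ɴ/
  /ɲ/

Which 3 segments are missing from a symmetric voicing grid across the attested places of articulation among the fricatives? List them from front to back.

/β/, /ʁ/, /ħ/

Voiceless: /ɸ/ (bilabial), /f/ (labiodental), /ç/ (palatal), /χ/ (uvular).
Voiced: /v/ (labiodental), /ʝ/ (palatal), /ʕ/ (pharyngeal).
Gaps, from front to back: bilabial lacks voiced (/β/); uvular lacks voiced (/ʁ/); pharyngeal lacks voiceless (/ħ/).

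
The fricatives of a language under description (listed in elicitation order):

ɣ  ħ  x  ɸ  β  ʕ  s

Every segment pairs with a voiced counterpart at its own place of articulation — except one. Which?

Bilabial: /ɸ/ ~ /β/
Velar: /x/ ~ /ɣ/
Pharyngeal: /ħ/ ~ /ʕ/
Alveolar: only /s/ (voiceless); no voiced partner.
So /s/ is the unpaired segment.

/s/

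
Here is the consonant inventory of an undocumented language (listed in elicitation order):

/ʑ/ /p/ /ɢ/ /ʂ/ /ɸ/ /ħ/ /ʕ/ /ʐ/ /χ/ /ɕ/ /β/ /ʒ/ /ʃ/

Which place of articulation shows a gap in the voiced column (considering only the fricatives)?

uvular

place of articulation  voiceless  voiced  
bilabial          ɸ         β       
postalveolar      ʃ         ʒ       
retroflex         ʂ         ʐ       
alveolo-palatal   ɕ         ʑ       
uvular            χ         —       
pharyngeal        ħ         ʕ       
Every place of articulation has a voiced member except uvular, where /ʁ/ would be expected.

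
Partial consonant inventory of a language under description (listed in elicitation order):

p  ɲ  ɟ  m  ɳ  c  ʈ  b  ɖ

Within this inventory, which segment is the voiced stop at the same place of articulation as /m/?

/m/ is a bilabial nasal.
The voiced stop at the same place is a voiced bilabial stop — in this inventory, /b/.

/b/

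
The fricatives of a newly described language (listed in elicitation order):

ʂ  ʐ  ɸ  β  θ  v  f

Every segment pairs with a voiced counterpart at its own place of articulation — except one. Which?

/θ/

Bilabial: /ɸ/ ~ /β/
Labiodental: /f/ ~ /v/
Retroflex: /ʂ/ ~ /ʐ/
Dental: only /θ/ (voiceless); no voiced partner.
So /θ/ is the unpaired segment.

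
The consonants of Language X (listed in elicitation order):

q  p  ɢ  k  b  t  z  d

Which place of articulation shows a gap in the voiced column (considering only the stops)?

velar

Voiceless: /p/ (bilabial), /t/ (alveolar), /k/ (velar), /q/ (uvular).
Voiced: /b/ (bilabial), /d/ (alveolar), /ɢ/ (uvular).
Every place of articulation has a voiced member except velar, where /ɡ/ would be expected.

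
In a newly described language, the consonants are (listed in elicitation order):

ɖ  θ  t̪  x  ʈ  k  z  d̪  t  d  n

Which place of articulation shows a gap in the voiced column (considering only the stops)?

dental: voiceless /t̪/, voiced /d̪/.
alveolar: voiceless /t/, voiced /d/.
retroflex: voiceless /ʈ/, voiced /ɖ/.
velar: voiceless /k/, voiced —.
Every place of articulation has a voiced member except velar, where /ɡ/ would be expected.

velar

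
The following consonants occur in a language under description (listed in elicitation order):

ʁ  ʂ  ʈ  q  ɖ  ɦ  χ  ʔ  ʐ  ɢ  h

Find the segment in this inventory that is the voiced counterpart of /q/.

/ɢ/

/q/ is a voiceless uvular stop.
The voiced counterpart is a voiced uvular stop — in this inventory, /ɢ/.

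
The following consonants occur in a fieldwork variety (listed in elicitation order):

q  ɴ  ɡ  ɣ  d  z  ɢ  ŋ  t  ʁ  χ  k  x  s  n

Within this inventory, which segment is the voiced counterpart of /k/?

/ɡ/

/k/ is a voiceless velar stop.
The voiced counterpart is a voiced velar stop — in this inventory, /ɡ/.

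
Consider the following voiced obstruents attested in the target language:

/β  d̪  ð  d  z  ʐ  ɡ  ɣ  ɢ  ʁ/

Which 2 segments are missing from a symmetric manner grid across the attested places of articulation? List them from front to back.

bilabial: stop —, fricative /β/.
dental: stop /d̪/, fricative /ð/.
alveolar: stop /d/, fricative /z/.
retroflex: stop —, fricative /ʐ/.
velar: stop /ɡ/, fricative /ɣ/.
uvular: stop /ɢ/, fricative /ʁ/.
Gaps, from front to back: bilabial lacks stop (/b/); retroflex lacks stop (/ɖ/).

/b/, /ɖ/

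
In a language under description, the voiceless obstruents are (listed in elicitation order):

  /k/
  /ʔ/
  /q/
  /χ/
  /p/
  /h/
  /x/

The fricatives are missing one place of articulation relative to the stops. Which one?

bilabial

Stop: /p/ (bilabial), /k/ (velar), /q/ (uvular), /ʔ/ (glottal).
Fricative: /x/ (velar), /χ/ (uvular), /h/ (glottal).
Every place of articulation has a fricative member except bilabial, where /ɸ/ would be expected.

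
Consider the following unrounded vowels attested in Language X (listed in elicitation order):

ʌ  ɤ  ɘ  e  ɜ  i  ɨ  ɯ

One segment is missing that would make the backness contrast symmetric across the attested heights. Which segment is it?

Front: /i/ (high), /e/ (high-mid).
Central: /ɨ/ (high), /ɘ/ (high-mid), /ɜ/ (low-mid).
Back: /ɯ/ (high), /ɤ/ (high-mid), /ʌ/ (low-mid).
The low-mid row has no front member, so the gap is the low-mid front unrounded vowel /ɛ/.

/ɛ/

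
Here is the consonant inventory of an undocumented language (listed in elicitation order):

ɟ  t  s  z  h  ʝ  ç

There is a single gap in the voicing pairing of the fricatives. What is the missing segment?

place of articulation  voiceless  voiced  
alveolar          s         z       
palatal           ç         ʝ       
glottal           h         —       
The glottal row has no voiced member, so the gap is the voiced glottal fricative /ɦ/.

/ɦ/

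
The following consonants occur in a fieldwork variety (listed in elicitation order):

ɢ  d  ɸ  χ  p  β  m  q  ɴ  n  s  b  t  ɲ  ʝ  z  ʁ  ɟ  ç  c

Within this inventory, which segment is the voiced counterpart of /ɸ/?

/ɸ/ is a voiceless bilabial fricative.
The voiced counterpart is a voiced bilabial fricative — in this inventory, /β/.

/β/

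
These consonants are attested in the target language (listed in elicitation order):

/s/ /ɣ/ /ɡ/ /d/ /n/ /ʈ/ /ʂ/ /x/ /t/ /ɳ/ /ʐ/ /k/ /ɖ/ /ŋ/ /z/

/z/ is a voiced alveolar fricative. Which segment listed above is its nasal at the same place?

/n/

The nasal at the same place is an alveolar nasal — in this inventory, /n/.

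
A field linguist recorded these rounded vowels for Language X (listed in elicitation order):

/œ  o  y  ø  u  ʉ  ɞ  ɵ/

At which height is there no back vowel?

high: front /y/, central /ʉ/, back /u/.
high-mid: front /ø/, central /ɵ/, back /o/.
low-mid: front /œ/, central /ɞ/, back —.
Every height has a back member except low-mid, where /ɔ/ would be expected.

low-mid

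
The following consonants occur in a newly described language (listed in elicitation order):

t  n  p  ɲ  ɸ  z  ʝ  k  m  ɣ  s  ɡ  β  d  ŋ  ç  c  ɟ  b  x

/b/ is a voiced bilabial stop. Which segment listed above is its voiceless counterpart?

/p/

The voiceless counterpart is a voiceless bilabial stop — in this inventory, /p/.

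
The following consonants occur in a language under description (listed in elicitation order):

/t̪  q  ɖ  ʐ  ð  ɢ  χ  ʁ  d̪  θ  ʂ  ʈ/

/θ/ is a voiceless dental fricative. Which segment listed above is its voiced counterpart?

The voiced counterpart is a voiced dental fricative — in this inventory, /ð/.

/ð/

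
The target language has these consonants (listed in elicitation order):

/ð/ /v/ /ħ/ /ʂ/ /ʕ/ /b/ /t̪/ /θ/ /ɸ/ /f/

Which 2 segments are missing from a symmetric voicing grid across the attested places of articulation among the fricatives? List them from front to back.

/β/, /ʐ/

bilabial: voiceless /ɸ/, voiced —.
labiodental: voiceless /f/, voiced /v/.
dental: voiceless /θ/, voiced /ð/.
retroflex: voiceless /ʂ/, voiced —.
pharyngeal: voiceless /ħ/, voiced /ʕ/.
Gaps, from front to back: bilabial lacks voiced (/β/); retroflex lacks voiced (/ʐ/).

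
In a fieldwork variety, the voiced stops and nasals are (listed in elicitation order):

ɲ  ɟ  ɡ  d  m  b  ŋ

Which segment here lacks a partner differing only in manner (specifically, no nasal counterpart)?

Bilabial: /b/ ~ /m/
Palatal: /ɟ/ ~ /ɲ/
Velar: /ɡ/ ~ /ŋ/
Alveolar: only /d/ (oral stop); no nasal partner.
So /d/ is the unpaired segment.

/d/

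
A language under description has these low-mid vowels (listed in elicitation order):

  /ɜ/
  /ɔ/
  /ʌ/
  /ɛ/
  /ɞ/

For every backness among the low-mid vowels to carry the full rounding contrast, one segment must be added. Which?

/œ/

backness          unrounded  rounded 
front             ɛ         —       
central           ɜ         ɞ       
back              ʌ         ɔ       
The front row has no rounded member, so the gap is the front rounded vowel /œ/.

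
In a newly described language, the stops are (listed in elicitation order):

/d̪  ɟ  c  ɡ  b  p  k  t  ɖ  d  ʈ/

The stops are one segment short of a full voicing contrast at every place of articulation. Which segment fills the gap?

/t̪/

bilabial: voiceless /p/, voiced /b/.
dental: voiceless —, voiced /d̪/.
alveolar: voiceless /t/, voiced /d/.
retroflex: voiceless /ʈ/, voiced /ɖ/.
palatal: voiceless /c/, voiced /ɟ/.
velar: voiceless /k/, voiced /ɡ/.
The dental row has no voiceless member, so the gap is the voiceless dental stop /t̪/.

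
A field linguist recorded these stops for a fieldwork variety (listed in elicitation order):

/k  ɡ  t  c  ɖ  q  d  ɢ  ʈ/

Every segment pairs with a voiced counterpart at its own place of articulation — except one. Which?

/c/

Alveolar: /t/ ~ /d/
Retroflex: /ʈ/ ~ /ɖ/
Velar: /k/ ~ /ɡ/
Uvular: /q/ ~ /ɢ/
Palatal: only /c/ (voiceless); no voiced partner.
So /c/ is the unpaired segment.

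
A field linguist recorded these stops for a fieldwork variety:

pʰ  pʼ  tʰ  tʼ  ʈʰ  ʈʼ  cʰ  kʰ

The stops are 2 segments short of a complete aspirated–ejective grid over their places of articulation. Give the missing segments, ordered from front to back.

/cʼ/, /kʼ/

Aspirated: /pʰ/ (bilabial), /tʰ/ (alveolar), /ʈʰ/ (retroflex), /cʰ/ (palatal), /kʰ/ (velar).
Ejective: /pʼ/ (bilabial), /tʼ/ (alveolar), /ʈʼ/ (retroflex).
Gaps, from front to back: palatal lacks ejective (/cʼ/); velar lacks ejective (/kʼ/).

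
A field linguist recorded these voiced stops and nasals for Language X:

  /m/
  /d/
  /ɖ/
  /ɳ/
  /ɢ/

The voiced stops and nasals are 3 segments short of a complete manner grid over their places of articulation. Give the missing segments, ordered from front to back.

/b/, /n/, /ɴ/

bilabial: oral stop —, nasal /m/.
alveolar: oral stop /d/, nasal —.
retroflex: oral stop /ɖ/, nasal /ɳ/.
uvular: oral stop /ɢ/, nasal —.
Gaps, from front to back: bilabial lacks oral stop (/b/); alveolar lacks nasal (/n/); uvular lacks nasal (/ɴ/).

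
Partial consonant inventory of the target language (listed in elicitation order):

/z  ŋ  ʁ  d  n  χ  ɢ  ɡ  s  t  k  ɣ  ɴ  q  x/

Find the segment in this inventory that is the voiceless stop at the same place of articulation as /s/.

/s/ is a voiceless alveolar fricative.
The voiceless stop at the same place is a voiceless alveolar stop — in this inventory, /t/.

/t/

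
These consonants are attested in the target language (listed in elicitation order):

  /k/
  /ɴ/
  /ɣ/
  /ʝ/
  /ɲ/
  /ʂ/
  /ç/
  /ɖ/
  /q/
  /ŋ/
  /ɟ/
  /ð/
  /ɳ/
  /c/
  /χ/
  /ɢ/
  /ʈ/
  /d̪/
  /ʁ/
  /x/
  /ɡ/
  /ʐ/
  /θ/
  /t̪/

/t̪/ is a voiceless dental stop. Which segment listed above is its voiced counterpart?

/d̪/

The voiced counterpart is a voiced dental stop — in this inventory, /d̪/.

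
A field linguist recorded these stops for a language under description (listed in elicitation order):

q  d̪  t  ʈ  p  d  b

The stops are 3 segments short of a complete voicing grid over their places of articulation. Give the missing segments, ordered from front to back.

/t̪/, /ɖ/, /ɢ/

place of articulation  voiceless  voiced  
bilabial          p         b       
dental            —         d̪      
alveolar          t         d       
retroflex         ʈ         —       
uvular            q         —       
Gaps, from front to back: dental lacks voiceless (/t̪/); retroflex lacks voiced (/ɖ/); uvular lacks voiced (/ɢ/).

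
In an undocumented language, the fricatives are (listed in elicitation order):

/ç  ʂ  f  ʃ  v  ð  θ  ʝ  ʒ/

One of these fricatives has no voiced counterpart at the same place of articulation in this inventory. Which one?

/ʂ/

Labiodental: /f/ ~ /v/
Dental: /θ/ ~ /ð/
Postalveolar: /ʃ/ ~ /ʒ/
Palatal: /ç/ ~ /ʝ/
Retroflex: only /ʂ/ (voiceless); no voiced partner.
So /ʂ/ is the unpaired segment.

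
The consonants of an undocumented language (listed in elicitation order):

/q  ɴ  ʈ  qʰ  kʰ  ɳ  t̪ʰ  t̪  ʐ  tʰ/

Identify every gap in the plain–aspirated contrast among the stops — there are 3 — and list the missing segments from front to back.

Plain: /t̪/ (dental), /ʈ/ (retroflex), /q/ (uvular).
Aspirated: /t̪ʰ/ (dental), /tʰ/ (alveolar), /kʰ/ (velar), /qʰ/ (uvular).
Gaps, from front to back: alveolar lacks plain (/t/); retroflex lacks aspirated (/ʈʰ/); velar lacks plain (/k/).

/t/, /ʈʰ/, /k/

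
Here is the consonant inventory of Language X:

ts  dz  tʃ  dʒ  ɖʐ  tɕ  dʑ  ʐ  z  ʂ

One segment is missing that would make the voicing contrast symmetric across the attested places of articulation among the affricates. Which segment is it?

/ʈʂ/

Voiceless: /ts/ (alveolar), /tʃ/ (postalveolar), /tɕ/ (alveolo-palatal).
Voiced: /dz/ (alveolar), /dʒ/ (postalveolar), /ɖʐ/ (retroflex), /dʑ/ (alveolo-palatal).
The retroflex row has no voiceless member, so the gap is the voiceless retroflex affricate /ʈʂ/.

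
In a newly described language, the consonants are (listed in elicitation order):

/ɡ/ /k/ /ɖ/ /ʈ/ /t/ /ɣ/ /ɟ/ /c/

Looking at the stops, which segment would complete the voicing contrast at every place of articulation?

place of articulation  voiceless  voiced  
alveolar          t         —       
retroflex         ʈ         ɖ       
palatal           c         ɟ       
velar             k         ɡ       
The alveolar row has no voiced member, so the gap is the voiced alveolar stop /d/.

/d/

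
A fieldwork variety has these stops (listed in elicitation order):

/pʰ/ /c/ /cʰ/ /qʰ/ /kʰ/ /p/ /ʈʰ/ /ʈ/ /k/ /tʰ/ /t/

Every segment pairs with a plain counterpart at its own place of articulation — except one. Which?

/qʰ/

Bilabial: /p/ ~ /pʰ/
Alveolar: /t/ ~ /tʰ/
Retroflex: /ʈ/ ~ /ʈʰ/
Palatal: /c/ ~ /cʰ/
Velar: /k/ ~ /kʰ/
Uvular: only /qʰ/ (aspirated); no plain partner.
So /qʰ/ is the unpaired segment.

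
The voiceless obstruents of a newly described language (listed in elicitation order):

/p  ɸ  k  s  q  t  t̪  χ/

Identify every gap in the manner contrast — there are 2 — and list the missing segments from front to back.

/θ/, /x/

place of articulation  stop      fricative
bilabial          p         ɸ       
dental            t̪        —       
alveolar          t         s       
velar             k         —       
uvular            q         χ       
Gaps, from front to back: dental lacks fricative (/θ/); velar lacks fricative (/x/).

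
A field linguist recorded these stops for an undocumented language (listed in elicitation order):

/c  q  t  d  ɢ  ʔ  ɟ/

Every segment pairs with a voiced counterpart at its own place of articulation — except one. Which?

Alveolar: /t/ ~ /d/
Palatal: /c/ ~ /ɟ/
Uvular: /q/ ~ /ɢ/
Glottal: only /ʔ/ (voiceless); no voiced partner.
So /ʔ/ is the unpaired segment.

/ʔ/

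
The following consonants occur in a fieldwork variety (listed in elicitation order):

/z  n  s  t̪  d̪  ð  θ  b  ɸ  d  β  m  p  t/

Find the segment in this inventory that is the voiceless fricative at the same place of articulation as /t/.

/t/ is a voiceless alveolar stop.
The voiceless fricative at the same place is a voiceless alveolar fricative — in this inventory, /s/.

/s/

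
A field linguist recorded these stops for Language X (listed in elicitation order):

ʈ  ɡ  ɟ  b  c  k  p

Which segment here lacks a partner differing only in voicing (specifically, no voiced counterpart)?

Bilabial: /p/ ~ /b/
Palatal: /c/ ~ /ɟ/
Velar: /k/ ~ /ɡ/
Retroflex: only /ʈ/ (voiceless); no voiced partner.
So /ʈ/ is the unpaired segment.

/ʈ/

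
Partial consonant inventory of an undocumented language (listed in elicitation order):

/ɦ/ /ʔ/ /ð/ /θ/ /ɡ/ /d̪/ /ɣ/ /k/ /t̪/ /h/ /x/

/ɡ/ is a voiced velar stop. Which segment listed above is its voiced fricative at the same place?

The voiced fricative at the same place is a voiced velar fricative — in this inventory, /ɣ/.

/ɣ/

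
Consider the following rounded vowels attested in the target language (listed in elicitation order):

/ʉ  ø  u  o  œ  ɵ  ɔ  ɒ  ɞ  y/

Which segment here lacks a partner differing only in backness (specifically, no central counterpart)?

/ɒ/

High: /y/ ~ /ʉ/ ~ /u/
High-mid: /ø/ ~ /ɵ/ ~ /o/
Low-mid: /œ/ ~ /ɞ/ ~ /ɔ/
Low: only /ɒ/ (back); no central partner.
So /ɒ/ is the unpaired segment.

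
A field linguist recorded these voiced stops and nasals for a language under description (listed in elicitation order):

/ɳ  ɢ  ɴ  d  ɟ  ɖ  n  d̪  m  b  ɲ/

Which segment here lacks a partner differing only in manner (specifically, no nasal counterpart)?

Bilabial: /b/ ~ /m/
Alveolar: /d/ ~ /n/
Retroflex: /ɖ/ ~ /ɳ/
Palatal: /ɟ/ ~ /ɲ/
Uvular: /ɢ/ ~ /ɴ/
Dental: only /d̪/ (oral stop); no nasal partner.
So /d̪/ is the unpaired segment.

/d̪/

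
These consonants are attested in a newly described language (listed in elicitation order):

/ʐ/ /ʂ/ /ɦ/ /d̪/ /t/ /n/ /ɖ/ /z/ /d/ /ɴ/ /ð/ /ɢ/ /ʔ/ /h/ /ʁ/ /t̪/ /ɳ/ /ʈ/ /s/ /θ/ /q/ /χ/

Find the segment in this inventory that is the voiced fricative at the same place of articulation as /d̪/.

/d̪/ is a voiced dental stop.
The voiced fricative at the same place is a voiced dental fricative — in this inventory, /ð/.

/ð/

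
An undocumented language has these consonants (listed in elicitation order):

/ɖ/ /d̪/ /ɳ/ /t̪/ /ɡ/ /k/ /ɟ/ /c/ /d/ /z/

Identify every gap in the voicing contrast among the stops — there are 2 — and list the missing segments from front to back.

/t/, /ʈ/

place of articulation  voiceless  voiced  
dental            t̪        d̪      
alveolar          —         d       
retroflex         —         ɖ       
palatal           c         ɟ       
velar             k         ɡ       
Gaps, from front to back: alveolar lacks voiceless (/t/); retroflex lacks voiceless (/ʈ/).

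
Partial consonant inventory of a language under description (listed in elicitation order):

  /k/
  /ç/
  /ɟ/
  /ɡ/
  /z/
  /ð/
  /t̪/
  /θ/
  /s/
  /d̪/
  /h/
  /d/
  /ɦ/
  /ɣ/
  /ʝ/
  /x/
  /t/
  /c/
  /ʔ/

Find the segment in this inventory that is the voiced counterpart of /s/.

/z/

/s/ is a voiceless alveolar fricative.
The voiced counterpart is a voiced alveolar fricative — in this inventory, /z/.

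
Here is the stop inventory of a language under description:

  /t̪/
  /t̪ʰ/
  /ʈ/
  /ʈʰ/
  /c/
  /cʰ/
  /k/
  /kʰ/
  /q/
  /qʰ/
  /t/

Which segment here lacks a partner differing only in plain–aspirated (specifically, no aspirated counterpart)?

/t/

Dental: /t̪/ ~ /t̪ʰ/
Retroflex: /ʈ/ ~ /ʈʰ/
Palatal: /c/ ~ /cʰ/
Velar: /k/ ~ /kʰ/
Uvular: /q/ ~ /qʰ/
Alveolar: only /t/ (plain); no aspirated partner.
So /t/ is the unpaired segment.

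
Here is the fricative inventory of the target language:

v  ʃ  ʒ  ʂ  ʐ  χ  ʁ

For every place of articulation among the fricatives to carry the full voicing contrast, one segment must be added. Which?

place of articulation  voiceless  voiced  
labiodental       —         v       
postalveolar      ʃ         ʒ       
retroflex         ʂ         ʐ       
uvular            χ         ʁ       
The labiodental row has no voiceless member, so the gap is the voiceless labiodental fricative /f/.

/f/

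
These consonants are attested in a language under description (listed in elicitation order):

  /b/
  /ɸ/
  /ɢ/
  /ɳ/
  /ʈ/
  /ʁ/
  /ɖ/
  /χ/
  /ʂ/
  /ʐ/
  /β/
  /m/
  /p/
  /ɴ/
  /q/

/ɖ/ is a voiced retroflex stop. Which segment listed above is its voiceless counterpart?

/ʈ/

The voiceless counterpart is a voiceless retroflex stop — in this inventory, /ʈ/.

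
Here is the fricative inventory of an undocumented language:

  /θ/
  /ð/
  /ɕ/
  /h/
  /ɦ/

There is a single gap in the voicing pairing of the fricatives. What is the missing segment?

Voiceless: /θ/ (dental), /ɕ/ (alveolo-palatal), /h/ (glottal).
Voiced: /ð/ (dental), /ɦ/ (glottal).
The alveolo-palatal row has no voiced member, so the gap is the voiced alveolo-palatal fricative /ʑ/.

/ʑ/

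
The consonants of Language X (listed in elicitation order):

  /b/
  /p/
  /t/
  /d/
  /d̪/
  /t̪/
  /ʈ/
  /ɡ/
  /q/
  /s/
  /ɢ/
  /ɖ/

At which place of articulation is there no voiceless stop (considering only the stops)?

velar

place of articulation  voiceless  voiced  
bilabial          p         b       
dental            t̪        d̪      
alveolar          t         d       
retroflex         ʈ         ɖ       
velar             —         ɡ       
uvular            q         ɢ       
Every place of articulation has a voiceless member except velar, where /k/ would be expected.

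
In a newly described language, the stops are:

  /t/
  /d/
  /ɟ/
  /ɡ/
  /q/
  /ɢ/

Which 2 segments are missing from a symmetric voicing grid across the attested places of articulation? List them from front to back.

/c/, /k/

alveolar: voiceless /t/, voiced /d/.
palatal: voiceless —, voiced /ɟ/.
velar: voiceless —, voiced /ɡ/.
uvular: voiceless /q/, voiced /ɢ/.
Gaps, from front to back: palatal lacks voiceless (/c/); velar lacks voiceless (/k/).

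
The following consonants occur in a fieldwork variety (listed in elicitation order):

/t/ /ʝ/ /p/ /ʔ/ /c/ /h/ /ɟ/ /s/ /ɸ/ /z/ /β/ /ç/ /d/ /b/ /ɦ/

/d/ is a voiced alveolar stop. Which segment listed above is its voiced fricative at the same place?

The voiced fricative at the same place is a voiced alveolar fricative — in this inventory, /z/.

/z/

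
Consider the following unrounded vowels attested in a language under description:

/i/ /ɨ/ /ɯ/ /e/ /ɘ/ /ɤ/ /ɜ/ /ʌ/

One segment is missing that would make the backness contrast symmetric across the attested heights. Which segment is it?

Front: /i/ (high), /e/ (high-mid).
Central: /ɨ/ (high), /ɘ/ (high-mid), /ɜ/ (low-mid).
Back: /ɯ/ (high), /ɤ/ (high-mid), /ʌ/ (low-mid).
The low-mid row has no front member, so the gap is the low-mid front unrounded vowel /ɛ/.

/ɛ/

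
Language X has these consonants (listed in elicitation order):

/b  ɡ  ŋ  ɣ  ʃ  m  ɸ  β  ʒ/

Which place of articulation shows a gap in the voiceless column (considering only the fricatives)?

place of articulation  voiceless  voiced  
bilabial          ɸ         β       
postalveolar      ʃ         ʒ       
velar             —         ɣ       
Every place of articulation has a voiceless member except velar, where /x/ would be expected.

velar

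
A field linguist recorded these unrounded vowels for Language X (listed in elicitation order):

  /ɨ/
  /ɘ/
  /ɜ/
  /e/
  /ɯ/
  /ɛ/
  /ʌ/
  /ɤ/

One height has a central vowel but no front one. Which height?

high

height            front     central   back    
high              —         ɨ         ɯ       
high-mid          e         ɘ         ɤ       
low-mid           ɛ         ɜ         ʌ       
Every height has a front member except high, where /i/ would be expected.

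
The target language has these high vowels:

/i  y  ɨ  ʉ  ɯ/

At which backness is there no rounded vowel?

back

front: unrounded /i/, rounded /y/.
central: unrounded /ɨ/, rounded /ʉ/.
back: unrounded /ɯ/, rounded —.
Every backness has a rounded member except back, where /u/ would be expected.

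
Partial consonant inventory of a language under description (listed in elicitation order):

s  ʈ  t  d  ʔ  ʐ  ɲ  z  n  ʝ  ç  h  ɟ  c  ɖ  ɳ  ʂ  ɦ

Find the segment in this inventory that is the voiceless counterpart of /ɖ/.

/ɖ/ is a voiced retroflex stop.
The voiceless counterpart is a voiceless retroflex stop — in this inventory, /ʈ/.

/ʈ/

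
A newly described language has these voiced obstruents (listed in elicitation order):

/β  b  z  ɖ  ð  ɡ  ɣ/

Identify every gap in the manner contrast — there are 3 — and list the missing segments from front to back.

/d̪/, /d/, /ʐ/

Stop: /b/ (bilabial), /ɖ/ (retroflex), /ɡ/ (velar).
Fricative: /β/ (bilabial), /ð/ (dental), /z/ (alveolar), /ɣ/ (velar).
Gaps, from front to back: dental lacks stop (/d̪/); alveolar lacks stop (/d/); retroflex lacks fricative (/ʐ/).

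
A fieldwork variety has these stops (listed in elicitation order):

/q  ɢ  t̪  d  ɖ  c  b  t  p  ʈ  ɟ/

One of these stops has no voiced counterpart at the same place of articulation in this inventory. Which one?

Bilabial: /p/ ~ /b/
Alveolar: /t/ ~ /d/
Retroflex: /ʈ/ ~ /ɖ/
Palatal: /c/ ~ /ɟ/
Uvular: /q/ ~ /ɢ/
Dental: only /t̪/ (voiceless); no voiced partner.
So /t̪/ is the unpaired segment.

/t̪/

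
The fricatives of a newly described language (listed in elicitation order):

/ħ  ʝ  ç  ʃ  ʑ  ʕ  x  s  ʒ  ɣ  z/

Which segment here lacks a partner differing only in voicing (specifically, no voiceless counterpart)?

Alveolar: /s/ ~ /z/
Postalveolar: /ʃ/ ~ /ʒ/
Palatal: /ç/ ~ /ʝ/
Velar: /x/ ~ /ɣ/
Pharyngeal: /ħ/ ~ /ʕ/
Alveolo-palatal: only /ʑ/ (voiced); no voiceless partner.
So /ʑ/ is the unpaired segment.

/ʑ/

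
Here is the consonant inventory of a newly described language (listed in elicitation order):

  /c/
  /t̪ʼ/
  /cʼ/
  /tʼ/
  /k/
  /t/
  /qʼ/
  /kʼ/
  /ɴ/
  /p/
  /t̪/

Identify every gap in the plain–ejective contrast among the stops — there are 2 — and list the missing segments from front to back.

/pʼ/, /q/

bilabial: plain /p/, ejective —.
dental: plain /t̪/, ejective /t̪ʼ/.
alveolar: plain /t/, ejective /tʼ/.
palatal: plain /c/, ejective /cʼ/.
velar: plain /k/, ejective /kʼ/.
uvular: plain —, ejective /qʼ/.
Gaps, from front to back: bilabial lacks ejective (/pʼ/); uvular lacks plain (/q/).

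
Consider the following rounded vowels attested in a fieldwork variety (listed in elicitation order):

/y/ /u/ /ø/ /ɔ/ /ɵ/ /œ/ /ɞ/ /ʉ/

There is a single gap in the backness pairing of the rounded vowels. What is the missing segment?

Front: /y/ (high), /ø/ (high-mid), /œ/ (low-mid).
Central: /ʉ/ (high), /ɵ/ (high-mid), /ɞ/ (low-mid).
Back: /u/ (high), /ɔ/ (low-mid).
The high-mid row has no back member, so the gap is the high-mid back rounded vowel /o/.

/o/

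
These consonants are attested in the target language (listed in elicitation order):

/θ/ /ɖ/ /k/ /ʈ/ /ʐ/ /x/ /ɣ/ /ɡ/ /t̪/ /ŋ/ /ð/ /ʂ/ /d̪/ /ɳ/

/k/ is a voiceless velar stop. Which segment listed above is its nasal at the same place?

/ŋ/

The nasal at the same place is a velar nasal — in this inventory, /ŋ/.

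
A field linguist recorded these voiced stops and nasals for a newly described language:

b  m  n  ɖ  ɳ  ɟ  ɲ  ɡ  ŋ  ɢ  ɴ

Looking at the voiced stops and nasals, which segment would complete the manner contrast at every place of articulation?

Oral stop: /b/ (bilabial), /ɖ/ (retroflex), /ɟ/ (palatal), /ɡ/ (velar), /ɢ/ (uvular).
Nasal: /m/ (bilabial), /n/ (alveolar), /ɳ/ (retroflex), /ɲ/ (palatal), /ŋ/ (velar), /ɴ/ (uvular).
The alveolar row has no oral stop member, so the gap is the alveolar oral stop /d/.

/d/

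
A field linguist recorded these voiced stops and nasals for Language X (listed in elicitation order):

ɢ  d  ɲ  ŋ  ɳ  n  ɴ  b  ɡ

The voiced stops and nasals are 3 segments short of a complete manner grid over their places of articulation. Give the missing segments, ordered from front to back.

/m/, /ɖ/, /ɟ/

place of articulation  oral stop  nasal   
bilabial          b         —       
alveolar          d         n       
retroflex         —         ɳ       
palatal           —         ɲ       
velar             ɡ         ŋ       
uvular            ɢ         ɴ       
Gaps, from front to back: bilabial lacks nasal (/m/); retroflex lacks oral stop (/ɖ/); palatal lacks oral stop (/ɟ/).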